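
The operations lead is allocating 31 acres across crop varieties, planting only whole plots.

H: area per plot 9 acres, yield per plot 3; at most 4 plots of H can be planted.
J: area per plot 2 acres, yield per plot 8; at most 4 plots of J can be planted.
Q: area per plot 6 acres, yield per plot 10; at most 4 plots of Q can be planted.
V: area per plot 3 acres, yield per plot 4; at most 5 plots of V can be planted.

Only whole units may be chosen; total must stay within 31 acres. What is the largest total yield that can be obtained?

66

This is a bounded integer knapsack.
3×J and 4×Q: area 30 ≤ 31, yield 3·8 + 4·10 = 64.
4×J, 3×Q, and 1×V: area 29 ≤ 31, yield 4·8 + 3·10 + 1·4 = 66.
Best is 66.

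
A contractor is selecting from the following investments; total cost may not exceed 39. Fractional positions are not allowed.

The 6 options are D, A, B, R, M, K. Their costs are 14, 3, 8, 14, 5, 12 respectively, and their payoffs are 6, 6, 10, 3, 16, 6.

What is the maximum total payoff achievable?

38

A + B + M + K: cost 3 + 8 + 5 + 12 = 28 ≤ 39, payoff 6 + 10 + 16 + 6 = 38.
D + A + B + M: cost 14 + 3 + 8 + 5 = 30 ≤ 39, payoff 6 + 6 + 10 + 16 = 38.
The maximum payoff is 38; one optimal choice is A, B, M, and K.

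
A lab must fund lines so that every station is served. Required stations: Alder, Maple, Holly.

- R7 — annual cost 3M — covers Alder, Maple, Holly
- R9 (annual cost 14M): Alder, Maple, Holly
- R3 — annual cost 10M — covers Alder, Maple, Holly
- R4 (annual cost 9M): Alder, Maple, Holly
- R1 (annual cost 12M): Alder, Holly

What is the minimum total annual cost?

3

This is an integer covering problem.
R7 alone covers Alder, Maple, Holly — every station.
Total annual cost: 3.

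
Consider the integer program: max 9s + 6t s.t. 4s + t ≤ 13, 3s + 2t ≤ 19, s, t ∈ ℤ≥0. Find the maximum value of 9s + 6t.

(s,t)=(1,8): 4·1+1·8=12≤13, 3·1+2·8=19≤19, objective 57.
(s,t)=(0,9): 4·0+1·9=9≤13, 3·0+2·9=18≤19, objective 54.
(s,t)=(1,7): 4·1+1·7=11≤13, 3·1+2·7=17≤19, objective 51.
No feasible integer point exceeds 57.

57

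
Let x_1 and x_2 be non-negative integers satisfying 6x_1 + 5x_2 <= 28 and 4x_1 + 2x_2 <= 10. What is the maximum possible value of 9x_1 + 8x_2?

(x_1,x_2)=(0,5): 6·0+5·5=25≤28, 4·0+2·5=10≤10, objective 40.
(x_1,x_2)=(0,4): 6·0+5·4=20≤28, 4·0+2·4=8≤10, objective 32.
The best lattice point is (0,5), giving 40.

40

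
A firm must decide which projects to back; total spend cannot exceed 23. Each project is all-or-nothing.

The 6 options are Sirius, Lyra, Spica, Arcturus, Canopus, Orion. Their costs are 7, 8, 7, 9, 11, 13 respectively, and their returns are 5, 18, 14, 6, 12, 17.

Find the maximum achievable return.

37

Allowing fractional choices, the relaxed optimum would be about 42.5, but projects are indivisible.
Lyra + Orion: cost 8 + 13 = 21 ≤ 23, return 18 + 17 = 35.
Sirius + Lyra + Spica: cost 7 + 8 + 7 = 22 ≤ 23, return 5 + 18 + 14 = 37.
Best is Sirius, Lyra, and Spica with total return 37.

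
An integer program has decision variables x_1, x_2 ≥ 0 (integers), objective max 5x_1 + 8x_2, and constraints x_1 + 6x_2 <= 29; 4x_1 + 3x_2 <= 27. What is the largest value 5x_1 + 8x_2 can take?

47

Relaxing integrality, the LP optimum is 51.76 at (x_1,x_2) = (3.57, 4.24), which is not an integer point.
(x_1,x_2)=(3,4): 1·3+6·4=27≤29, 4·3+3·4=24≤27, objective 47.
(x_1,x_2)=(4,3): 1·4+6·3=22≤29, 4·4+3·3=25≤27, objective 44.
(x_1,x_2)=(2,4): 1·2+6·4=26≤29, 4·2+3·4=20≤27, objective 42.
No feasible integer point exceeds 47.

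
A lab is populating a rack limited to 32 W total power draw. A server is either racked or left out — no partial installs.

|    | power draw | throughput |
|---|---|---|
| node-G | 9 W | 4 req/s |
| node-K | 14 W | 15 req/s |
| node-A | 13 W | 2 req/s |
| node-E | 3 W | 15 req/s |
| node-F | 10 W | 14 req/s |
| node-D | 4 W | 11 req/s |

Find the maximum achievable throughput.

This is an integer program with binary decision variables.
Take node-K, node-E, node-F, and node-D: power draw 14 + 3 + 10 + 4 = 31 ≤ 32, throughput 15 + 15 + 14 + 11 = 55.
No other feasible combination does better.

55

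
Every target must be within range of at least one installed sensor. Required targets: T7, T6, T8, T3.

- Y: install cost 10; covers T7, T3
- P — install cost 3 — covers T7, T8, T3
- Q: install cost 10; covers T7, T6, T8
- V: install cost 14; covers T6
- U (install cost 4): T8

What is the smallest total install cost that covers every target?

Choose P and Q: together they cover T7, T6, T8, T3 — every target.
Total install cost: 3 + 10 = 13.
No cover costs less than 13.

13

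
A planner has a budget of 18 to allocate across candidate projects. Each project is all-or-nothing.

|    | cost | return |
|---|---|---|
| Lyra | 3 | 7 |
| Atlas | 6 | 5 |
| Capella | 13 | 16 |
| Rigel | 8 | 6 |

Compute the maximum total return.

23

Treat it as a binary knapsack problem.
Allowing fractional choices, the relaxed optimum would be about 24.7, but projects are indivisible.
Capella: cost 13 ≤ 18, return 16.
Lyra + Atlas + Rigel: cost 3 + 6 + 8 = 17 ≤ 18, return 7 + 5 + 6 = 18.
Lyra + Capella: cost 3 + 13 = 16 ≤ 18, return 7 + 16 = 23.
Best is Lyra and Capella with total return 23.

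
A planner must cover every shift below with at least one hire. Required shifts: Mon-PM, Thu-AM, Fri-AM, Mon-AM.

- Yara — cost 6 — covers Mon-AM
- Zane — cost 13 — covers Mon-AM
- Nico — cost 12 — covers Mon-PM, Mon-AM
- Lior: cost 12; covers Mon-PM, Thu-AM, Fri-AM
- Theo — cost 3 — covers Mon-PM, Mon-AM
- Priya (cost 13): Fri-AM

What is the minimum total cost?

15

This is an integer covering problem.
Choose Lior and Theo: together they cover Mon-PM, Thu-AM, Fri-AM, Mon-AM — every shift.
Total cost: 12 + 3 = 15.
No cover costs less than 15.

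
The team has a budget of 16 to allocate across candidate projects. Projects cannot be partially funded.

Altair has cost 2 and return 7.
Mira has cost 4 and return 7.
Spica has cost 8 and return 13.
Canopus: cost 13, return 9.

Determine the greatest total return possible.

This is an integer program with binary decision variables.
Take Altair, Mira, and Spica: cost 2 + 4 + 8 = 14 ≤ 16, return 7 + 7 + 13 = 27.
No other feasible combination does better.

27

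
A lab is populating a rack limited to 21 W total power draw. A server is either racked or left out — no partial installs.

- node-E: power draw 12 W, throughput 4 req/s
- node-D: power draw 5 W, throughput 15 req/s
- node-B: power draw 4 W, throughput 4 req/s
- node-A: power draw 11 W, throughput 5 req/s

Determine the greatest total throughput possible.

This is an integer program with binary decision variables.
node-D + node-A: power draw 5 + 11 = 16 ≤ 21, throughput 15 + 5 = 20.
node-E + node-D + node-B: power draw 12 + 5 + 4 = 21 ≤ 21, throughput 4 + 15 + 4 = 23.
node-D + node-B + node-A: power draw 5 + 4 + 11 = 20 ≤ 21, throughput 15 + 4 + 5 = 24.
Best is node-D, node-B, and node-A with total throughput 24.

24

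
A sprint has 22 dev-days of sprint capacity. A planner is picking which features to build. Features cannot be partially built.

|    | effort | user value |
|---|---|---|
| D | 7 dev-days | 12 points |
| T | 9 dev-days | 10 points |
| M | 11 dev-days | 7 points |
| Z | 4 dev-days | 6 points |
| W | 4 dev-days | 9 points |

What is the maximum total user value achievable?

31

Allowing fractional choices, the relaxed optimum would be about 34.8, but features are indivisible.
D + T + W: effort 7 + 9 + 4 = 20 ≤ 22, user value 12 + 10 + 9 = 31.
D + T + Z: effort 7 + 9 + 4 = 20 ≤ 22, user value 12 + 10 + 6 = 28.
D + M + W: effort 7 + 11 + 4 = 22 ≤ 22, user value 12 + 7 + 9 = 28.
Best is D, T, and W with total user value 31.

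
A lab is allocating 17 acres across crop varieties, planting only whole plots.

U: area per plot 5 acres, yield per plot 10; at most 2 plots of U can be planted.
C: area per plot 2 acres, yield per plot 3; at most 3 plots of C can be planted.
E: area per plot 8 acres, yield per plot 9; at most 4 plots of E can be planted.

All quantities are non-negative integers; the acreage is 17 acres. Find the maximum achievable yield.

29

U has the best ratio (10/5); taking only U gives at most 2×10 = 20 (stopped by the supply cap of 2).
Mixing does better — 2×U and 3×C: area 16 ≤ 17, yield 2·10 + 3·3 = 29.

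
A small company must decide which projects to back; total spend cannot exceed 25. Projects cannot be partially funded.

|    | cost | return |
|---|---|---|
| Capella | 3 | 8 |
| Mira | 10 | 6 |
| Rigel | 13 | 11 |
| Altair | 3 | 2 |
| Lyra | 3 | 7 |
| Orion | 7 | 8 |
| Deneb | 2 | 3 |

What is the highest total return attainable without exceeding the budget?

32

This is an integer program with binary decision variables.
Allowing fractional choices, the relaxed optimum would be about 34.5, but projects are indivisible.
Capella + Mira + Lyra + Orion + Deneb: cost 3 + 10 + 3 + 7 + 2 = 25 ≤ 25, return 8 + 6 + 7 + 8 + 3 = 32.
Capella + Rigel + Altair + Lyra + Deneb: cost 3 + 13 + 3 + 3 + 2 = 24 ≤ 25, return 8 + 11 + 2 + 7 + 3 = 31.
Capella + Rigel + Orion + Deneb: cost 3 + 13 + 7 + 2 = 25 ≤ 25, return 8 + 11 + 8 + 3 = 30.
Best is Capella, Mira, Lyra, Orion, and Deneb with total return 32.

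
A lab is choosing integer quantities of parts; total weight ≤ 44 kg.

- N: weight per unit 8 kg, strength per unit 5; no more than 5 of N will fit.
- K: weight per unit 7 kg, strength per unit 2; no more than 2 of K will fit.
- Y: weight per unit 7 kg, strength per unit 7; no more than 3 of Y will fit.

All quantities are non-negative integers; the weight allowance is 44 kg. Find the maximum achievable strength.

33

Y has the best ratio (7/7); taking only Y gives at most 3×7 = 21 (stopped by the supply cap of 3).
Mixing does better — 2×N, 1×K, and 3×Y: weight 44 ≤ 44, strength 2·5 + 1·2 + 3·7 = 33.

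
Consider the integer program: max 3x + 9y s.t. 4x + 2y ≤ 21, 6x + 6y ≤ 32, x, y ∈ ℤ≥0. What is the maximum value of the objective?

(x,y)=(0,5): 4·0+2·5=10≤21, 6·0+6·5=30≤32, objective 45.
(x,y)=(1,4): 4·1+2·4=12≤21, 6·1+6·4=30≤32, objective 39.
(x,y)=(0,4): 4·0+2·4=8≤21, 6·0+6·4=24≤32, objective 36.
The best lattice point is (0,5), giving 45.

45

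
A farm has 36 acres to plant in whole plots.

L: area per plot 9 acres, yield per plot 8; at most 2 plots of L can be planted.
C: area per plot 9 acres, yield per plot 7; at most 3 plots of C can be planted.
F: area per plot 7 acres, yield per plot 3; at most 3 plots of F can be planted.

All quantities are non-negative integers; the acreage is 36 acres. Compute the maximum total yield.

L has the best ratio (8/9); taking only L gives at most 2×8 = 16 (stopped by the supply cap of 2).
Mixing does better — 2×L and 2×C: area 36 ≤ 36, yield 2·8 + 2·7 = 30.

30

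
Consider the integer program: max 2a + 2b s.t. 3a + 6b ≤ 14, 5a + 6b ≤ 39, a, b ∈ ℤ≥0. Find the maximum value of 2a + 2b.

8

The continuous relaxation peaks at (4.67, 0) with value 9.33; rounding to a feasible lattice point costs some objective.
(a,b)=(4,0): 3·4+6·0=12≤14, 5·4+6·0=20≤39, objective 8.
(a,b)=(3,0): 3·3+6·0=9≤14, 5·3+6·0=15≤39, objective 6.
Maximum is 8 at (a,b)=(4,0).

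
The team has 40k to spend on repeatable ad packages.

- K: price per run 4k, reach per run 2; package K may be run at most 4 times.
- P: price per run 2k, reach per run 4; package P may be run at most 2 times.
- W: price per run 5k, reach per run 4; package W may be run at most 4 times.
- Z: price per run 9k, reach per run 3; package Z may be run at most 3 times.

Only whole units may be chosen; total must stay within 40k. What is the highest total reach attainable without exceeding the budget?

This is a bounded integer knapsack.
3×K, 2×P, and 4×W: price 36 ≤ 40, reach 3·2 + 2·4 + 4·4 = 30.
4×K, 2×P, and 4×W: price 40 ≤ 40, reach 4·2 + 2·4 + 4·4 = 32.
Best is 32.

32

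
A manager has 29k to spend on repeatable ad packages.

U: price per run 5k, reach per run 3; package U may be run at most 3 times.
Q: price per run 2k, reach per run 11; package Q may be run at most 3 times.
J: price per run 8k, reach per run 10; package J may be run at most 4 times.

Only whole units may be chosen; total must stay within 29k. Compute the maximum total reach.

56

This is a bounded integer knapsack.
Take 1×U, 3×Q, and 2×J: price 27 ≤ 29, reach 1·3 + 3·11 + 2·10 = 56.
Q has the best ratio (11/2) and is taken to its limit of 3; remaining capacity is filled optimally with the others.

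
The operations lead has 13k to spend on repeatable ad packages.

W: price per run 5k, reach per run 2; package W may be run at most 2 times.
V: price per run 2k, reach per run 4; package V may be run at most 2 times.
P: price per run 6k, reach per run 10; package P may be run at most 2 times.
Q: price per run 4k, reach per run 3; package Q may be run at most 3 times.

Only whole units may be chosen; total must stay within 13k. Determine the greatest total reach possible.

20

V has the best ratio (4/2); taking only V gives at most 2×4 = 8 (stopped by the supply cap of 2).
Mixing does better — 2×P: price 12 ≤ 13, reach 2·10 = 20.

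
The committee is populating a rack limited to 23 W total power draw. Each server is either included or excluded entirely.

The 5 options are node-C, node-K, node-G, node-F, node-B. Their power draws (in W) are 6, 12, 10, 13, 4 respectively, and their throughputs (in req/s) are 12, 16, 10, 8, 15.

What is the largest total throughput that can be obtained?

Take node-C, node-K, and node-B: power draw 6 + 12 + 4 = 22 ≤ 23, throughput 12 + 16 + 15 = 43.
No other feasible combination does better.

43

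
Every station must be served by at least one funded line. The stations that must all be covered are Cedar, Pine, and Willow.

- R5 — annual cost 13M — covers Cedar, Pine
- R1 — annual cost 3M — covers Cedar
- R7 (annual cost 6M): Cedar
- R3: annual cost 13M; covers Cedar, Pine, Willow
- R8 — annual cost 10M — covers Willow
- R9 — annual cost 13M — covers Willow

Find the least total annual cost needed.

This is a weighted set-cover instance.
The greedy cost-per-new-station heuristic would pick R1 and R3 for 16, but a cheaper cover exists.
R3 alone covers Cedar, Pine, Willow — every station.
Total annual cost: 13.
No cover costs less than 13.

13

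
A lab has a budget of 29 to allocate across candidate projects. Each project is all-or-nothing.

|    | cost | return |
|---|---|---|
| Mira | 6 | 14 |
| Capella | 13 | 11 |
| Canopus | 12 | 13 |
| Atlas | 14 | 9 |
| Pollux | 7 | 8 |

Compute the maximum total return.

35

Mira + Atlas + Pollux: cost 6 + 14 + 7 = 27 ≤ 29, return 14 + 9 + 8 = 31.
Mira + Capella + Pollux: cost 6 + 13 + 7 = 26 ≤ 29, return 14 + 11 + 8 = 33.
Mira + Canopus + Pollux: cost 6 + 12 + 7 = 25 ≤ 29, return 14 + 13 + 8 = 35.
Best is Mira, Canopus, and Pollux with total return 35.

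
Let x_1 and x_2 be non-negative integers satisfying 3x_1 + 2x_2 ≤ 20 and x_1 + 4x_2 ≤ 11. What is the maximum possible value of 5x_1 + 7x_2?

37

(x_1,x_2)=(6,1): 3·6+2·1=20≤20, 1·6+4·1=10≤11, objective 37.
(x_1,x_2)=(5,1): 3·5+2·1=17≤20, 1·5+4·1=9≤11, objective 32.
(x_1,x_2)=(6,0): 3·6+2·0=18≤20, 1·6+4·0=6≤11, objective 30.
No feasible integer point exceeds 37.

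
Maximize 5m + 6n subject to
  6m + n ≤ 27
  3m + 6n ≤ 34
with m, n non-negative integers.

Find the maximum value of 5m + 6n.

The continuous relaxation peaks at (3.88, 3.73) with value 41.76; rounding to a feasible lattice point costs some objective.
(m,n)=(3,4): 6·3+1·4=22≤27, 3·3+6·4=33≤34, objective 39.
(m,n)=(4,3): 6·4+1·3=27≤27, 3·4+6·3=30≤34, objective 38.
(m,n)=(2,4): 6·2+1·4=16≤27, 3·2+6·4=30≤34, objective 34.
Maximum is 39 at (m,n)=(3,4).

39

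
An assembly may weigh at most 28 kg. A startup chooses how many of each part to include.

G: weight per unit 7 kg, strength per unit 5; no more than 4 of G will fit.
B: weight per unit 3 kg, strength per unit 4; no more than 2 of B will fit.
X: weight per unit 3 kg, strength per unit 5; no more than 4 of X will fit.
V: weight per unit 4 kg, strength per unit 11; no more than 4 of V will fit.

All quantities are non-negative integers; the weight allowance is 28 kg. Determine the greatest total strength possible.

64

This is a bounded integer knapsack.
Take 4×X and 4×V: weight 28 ≤ 28, strength 4·5 + 4·11 = 64.
V has the best ratio (11/4) and is taken to its limit of 4; remaining capacity is filled optimally with the others.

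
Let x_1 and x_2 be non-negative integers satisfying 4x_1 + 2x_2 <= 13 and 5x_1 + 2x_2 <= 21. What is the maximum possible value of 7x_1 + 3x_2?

21

The continuous relaxation peaks at (3.25, 0) with value 22.75; rounding to a feasible lattice point costs some objective.
(x_1,x_2)=(3,0): 4·3+2·0=12≤13, 5·3+2·0=15≤21, objective 21.
(x_1,x_2)=(2,1): 4·2+2·1=10≤13, 5·2+2·1=12≤21, objective 17.
(x_1,x_2)=(2,0): 4·2+2·0=8≤13, 5·2+2·0=10≤21, objective 14.
No feasible integer point exceeds 21.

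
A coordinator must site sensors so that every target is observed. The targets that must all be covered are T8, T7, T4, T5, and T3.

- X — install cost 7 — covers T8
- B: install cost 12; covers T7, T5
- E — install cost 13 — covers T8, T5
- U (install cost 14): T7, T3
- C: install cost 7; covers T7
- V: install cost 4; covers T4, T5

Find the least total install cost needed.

Choose X, U, and V: together they cover T8, T7, T4, T5, T3 — every target.
Total install cost: 7 + 14 + 4 = 25.
No cover costs less than 25.

25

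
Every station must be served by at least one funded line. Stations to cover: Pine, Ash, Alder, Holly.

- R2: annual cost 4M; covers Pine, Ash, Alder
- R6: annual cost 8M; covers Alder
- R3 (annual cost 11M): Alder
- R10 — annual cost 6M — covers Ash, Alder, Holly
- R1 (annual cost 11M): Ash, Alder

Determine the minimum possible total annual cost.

Choose R2 and R10: together they cover Pine, Ash, Alder, Holly — every station.
Total annual cost: 4 + 6 = 10.
No cover costs less than 10.

10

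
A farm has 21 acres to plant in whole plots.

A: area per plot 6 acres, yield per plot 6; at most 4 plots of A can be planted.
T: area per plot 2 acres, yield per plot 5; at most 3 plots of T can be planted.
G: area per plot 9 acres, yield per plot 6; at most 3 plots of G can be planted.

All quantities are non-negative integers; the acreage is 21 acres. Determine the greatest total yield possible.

Take 1×A, 3×T, and 1×G: area 21 ≤ 21, yield 1·6 + 3·5 + 1·6 = 27.
T has the best ratio (5/2) and is taken to its limit of 3; remaining capacity is filled optimally with the others.

27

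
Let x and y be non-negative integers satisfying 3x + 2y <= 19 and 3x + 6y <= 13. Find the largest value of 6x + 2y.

24

(x,y)=(4,0): 3·4+2·0=12≤19, 3·4+6·0=12≤13, objective 24.
(x,y)=(3,0): 3·3+2·0=9≤19, 3·3+6·0=9≤13, objective 18.
No feasible integer point exceeds 24.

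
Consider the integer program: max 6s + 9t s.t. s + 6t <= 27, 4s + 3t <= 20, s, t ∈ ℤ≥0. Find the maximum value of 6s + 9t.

48

(s,t)=(2,4): 1·2+6·4=26≤27, 4·2+3·4=20≤20, objective 48.
(s,t)=(1,4): 1·1+6·4=25≤27, 4·1+3·4=16≤20, objective 42.
(s,t)=(2,3): 1·2+6·3=20≤27, 4·2+3·3=17≤20, objective 39.
No feasible integer point exceeds 48.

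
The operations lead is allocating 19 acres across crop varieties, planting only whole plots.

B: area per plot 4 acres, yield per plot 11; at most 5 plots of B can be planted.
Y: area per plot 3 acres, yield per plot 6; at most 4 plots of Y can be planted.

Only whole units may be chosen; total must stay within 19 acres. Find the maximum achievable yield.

Take 4×B and 1×Y: area 19 ≤ 19, yield 4·11 + 1·6 = 50.
No other integer combination yields more.

50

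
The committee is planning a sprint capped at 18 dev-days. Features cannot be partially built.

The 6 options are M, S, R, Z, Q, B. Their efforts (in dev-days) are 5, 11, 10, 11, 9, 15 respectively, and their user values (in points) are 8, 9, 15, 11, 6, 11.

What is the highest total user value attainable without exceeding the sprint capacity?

This is an integer program with binary decision variables.
Allowing fractional choices, the relaxed optimum would be about 26.0, but features are indivisible.
M + Z: effort 5 + 11 = 16 ≤ 18, user value 8 + 11 = 19.
M + R: effort 5 + 10 = 15 ≤ 18, user value 8 + 15 = 23.
Best is M and R with total user value 23.

23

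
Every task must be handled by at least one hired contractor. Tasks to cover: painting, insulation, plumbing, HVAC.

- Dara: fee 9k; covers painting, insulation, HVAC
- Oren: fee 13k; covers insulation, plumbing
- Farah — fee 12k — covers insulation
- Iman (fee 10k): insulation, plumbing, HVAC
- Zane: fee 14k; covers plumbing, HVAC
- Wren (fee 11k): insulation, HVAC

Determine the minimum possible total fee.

19

Choose Dara and Iman: together they cover painting, insulation, plumbing, HVAC — every task.
Total fee: 9 + 10 = 19.
No cover costs less than 19.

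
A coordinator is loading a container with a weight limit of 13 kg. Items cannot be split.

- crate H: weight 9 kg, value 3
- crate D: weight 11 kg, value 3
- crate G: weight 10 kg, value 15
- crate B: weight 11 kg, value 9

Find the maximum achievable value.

Allowing fractional choices, the relaxed optimum would be about 17.5, but items are indivisible.
crate G: weight 10 ≤ 13, value 15.
crate B: weight 11 ≤ 13, value 9.
crate H: weight 9 ≤ 13, value 3.
Best is crate G with total value 15.

15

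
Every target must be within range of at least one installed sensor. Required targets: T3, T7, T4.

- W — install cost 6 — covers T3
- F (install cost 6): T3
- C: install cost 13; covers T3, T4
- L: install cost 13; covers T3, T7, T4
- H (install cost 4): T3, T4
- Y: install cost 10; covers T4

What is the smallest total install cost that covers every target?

13

L alone covers T3, T7, T4 — every target.
Total install cost: 13.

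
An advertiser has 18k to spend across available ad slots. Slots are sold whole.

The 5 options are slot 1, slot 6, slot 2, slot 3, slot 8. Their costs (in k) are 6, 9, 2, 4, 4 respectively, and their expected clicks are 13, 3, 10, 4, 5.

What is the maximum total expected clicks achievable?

32

Treat it as a binary knapsack problem.
slot 1 + slot 2 + slot 8: cost 6 + 2 + 4 = 12 ≤ 18, expected clicks 13 + 10 + 5 = 28.
slot 1 + slot 2 + slot 3 + slot 8: cost 6 + 2 + 4 + 4 = 16 ≤ 18, expected clicks 13 + 10 + 4 + 5 = 32.
Best is slot 1, slot 2, slot 3, and slot 8 with total expected clicks 32.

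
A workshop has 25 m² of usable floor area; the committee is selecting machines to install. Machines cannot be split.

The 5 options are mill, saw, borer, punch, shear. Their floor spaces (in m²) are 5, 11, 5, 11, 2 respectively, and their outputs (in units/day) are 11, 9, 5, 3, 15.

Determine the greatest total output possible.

40

This is an integer program with binary decision variables.
mill + saw + shear: floor space 5 + 11 + 2 = 18 ≤ 25, output 11 + 9 + 15 = 35.
mill + saw + borer + shear: floor space 5 + 11 + 5 + 2 = 23 ≤ 25, output 11 + 9 + 5 + 15 = 40.
mill + borer + punch + shear: floor space 5 + 5 + 11 + 2 = 23 ≤ 25, output 11 + 5 + 3 + 15 = 34.
Best is mill, saw, borer, and shear with total output 40.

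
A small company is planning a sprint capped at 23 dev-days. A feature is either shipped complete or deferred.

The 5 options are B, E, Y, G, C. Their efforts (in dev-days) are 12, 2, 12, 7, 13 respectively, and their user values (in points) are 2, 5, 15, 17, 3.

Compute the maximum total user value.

37

Allowing fractional choices, the relaxed optimum would be about 37.5, but features are indivisible.
E + G + C: effort 2 + 7 + 13 = 22 ≤ 23, user value 5 + 17 + 3 = 25.
E + Y + G: effort 2 + 12 + 7 = 21 ≤ 23, user value 5 + 15 + 17 = 37.
Y + G: effort 12 + 7 = 19 ≤ 23, user value 15 + 17 = 32.
Best is E, Y, and G with total user value 37.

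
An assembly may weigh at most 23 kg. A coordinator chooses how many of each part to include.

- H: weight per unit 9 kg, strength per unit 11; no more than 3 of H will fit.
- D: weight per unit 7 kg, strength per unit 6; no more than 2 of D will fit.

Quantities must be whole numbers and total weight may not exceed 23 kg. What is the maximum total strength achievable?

H has the best ratio (11/9); taking only H gives at most 2×11 = 22 (stopped by the weight limit).
Mixing does better — 1×H and 2×D: weight 23 ≤ 23, strength 1·11 + 2·6 = 23.

23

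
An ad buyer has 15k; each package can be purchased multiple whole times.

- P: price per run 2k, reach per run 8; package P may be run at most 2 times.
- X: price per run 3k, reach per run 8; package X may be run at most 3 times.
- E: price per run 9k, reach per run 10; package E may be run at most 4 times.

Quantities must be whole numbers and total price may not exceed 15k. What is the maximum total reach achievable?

Take 2×P and 3×X: price 13 ≤ 15, reach 2·8 + 3·8 = 40.
P has the best ratio (8/2) and is taken to its limit of 2; remaining capacity is filled optimally with the others.

40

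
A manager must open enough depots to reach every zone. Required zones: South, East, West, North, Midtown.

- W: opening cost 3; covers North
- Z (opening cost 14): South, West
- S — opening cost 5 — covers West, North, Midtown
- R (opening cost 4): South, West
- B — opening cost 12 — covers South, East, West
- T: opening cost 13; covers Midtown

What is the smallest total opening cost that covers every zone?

17

This is an integer covering problem.
The greedy cost-per-new-zone heuristic would pick S, R, and B for 21, but a cheaper cover exists.
Choose S and B: together they cover South, East, West, North, Midtown — every zone.
Total opening cost: 5 + 12 = 17.
No cover costs less than 17.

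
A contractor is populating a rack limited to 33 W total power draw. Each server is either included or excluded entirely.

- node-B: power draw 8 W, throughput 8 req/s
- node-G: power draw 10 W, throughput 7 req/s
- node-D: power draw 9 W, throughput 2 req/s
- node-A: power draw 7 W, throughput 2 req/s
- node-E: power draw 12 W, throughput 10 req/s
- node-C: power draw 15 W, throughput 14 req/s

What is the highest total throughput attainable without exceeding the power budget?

29

node-B + node-G + node-E: power draw 8 + 10 + 12 = 30 ≤ 33, throughput 8 + 7 + 10 = 25.
node-E + node-C: power draw 12 + 15 = 27 ≤ 33, throughput 10 + 14 = 24.
node-B + node-G + node-C: power draw 8 + 10 + 15 = 33 ≤ 33, throughput 8 + 7 + 14 = 29.
Best is node-B, node-G, and node-C with total throughput 29.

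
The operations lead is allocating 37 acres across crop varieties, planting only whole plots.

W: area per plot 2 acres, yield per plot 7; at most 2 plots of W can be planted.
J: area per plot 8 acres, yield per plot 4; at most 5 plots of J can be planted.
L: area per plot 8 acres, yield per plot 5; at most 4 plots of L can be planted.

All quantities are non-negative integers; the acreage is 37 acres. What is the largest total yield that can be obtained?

34

W has the best ratio (7/2); taking only W gives at most 2×7 = 14 (stopped by the supply cap of 2).
Mixing does better — 2×W and 4×L: area 36 ≤ 37, yield 2·7 + 4·5 = 34.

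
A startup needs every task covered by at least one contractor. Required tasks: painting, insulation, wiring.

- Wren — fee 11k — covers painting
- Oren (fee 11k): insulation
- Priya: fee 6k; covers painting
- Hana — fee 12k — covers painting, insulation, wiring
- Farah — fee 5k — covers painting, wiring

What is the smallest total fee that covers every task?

The greedy cost-per-new-task heuristic would pick Farah and Oren for 16, but a cheaper cover exists.
Hana alone covers painting, insulation, wiring — every task.
Total fee: 12.
No cover costs less than 12.

12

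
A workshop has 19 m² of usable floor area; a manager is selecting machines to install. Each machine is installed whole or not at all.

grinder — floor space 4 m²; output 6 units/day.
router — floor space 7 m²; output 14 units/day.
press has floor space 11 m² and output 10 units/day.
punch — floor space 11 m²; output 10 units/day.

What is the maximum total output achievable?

router + punch: floor space 7 + 11 = 18 ≤ 19, output 14 + 10 = 24.
router + press: floor space 7 + 11 = 18 ≤ 19, output 14 + 10 = 24.
The maximum output is 24; one optimal choice is router and press.

24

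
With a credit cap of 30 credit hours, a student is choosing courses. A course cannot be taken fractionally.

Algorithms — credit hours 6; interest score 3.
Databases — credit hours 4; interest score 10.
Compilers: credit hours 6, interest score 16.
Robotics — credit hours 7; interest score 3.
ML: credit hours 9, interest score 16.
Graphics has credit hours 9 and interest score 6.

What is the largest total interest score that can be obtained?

This is an integer program with binary decision variables.
Take Databases, Compilers, ML, and Graphics: credit hours 4 + 6 + 9 + 9 = 28 ≤ 30, interest score 10 + 16 + 16 + 6 = 48.
No other feasible combination does better.

48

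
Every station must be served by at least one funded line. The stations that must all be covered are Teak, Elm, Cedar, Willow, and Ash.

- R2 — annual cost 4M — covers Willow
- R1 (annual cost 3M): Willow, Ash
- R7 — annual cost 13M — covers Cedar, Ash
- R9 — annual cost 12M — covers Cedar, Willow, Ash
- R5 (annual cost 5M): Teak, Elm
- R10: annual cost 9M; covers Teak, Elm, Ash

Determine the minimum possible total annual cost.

17

The greedy cost-per-new-station heuristic would pick R1, R5, and R9 for 20, but a cheaper cover exists.
Choose R9 and R5: together they cover Teak, Elm, Cedar, Willow, Ash — every station.
Total annual cost: 12 + 5 = 17.
No cover costs less than 17.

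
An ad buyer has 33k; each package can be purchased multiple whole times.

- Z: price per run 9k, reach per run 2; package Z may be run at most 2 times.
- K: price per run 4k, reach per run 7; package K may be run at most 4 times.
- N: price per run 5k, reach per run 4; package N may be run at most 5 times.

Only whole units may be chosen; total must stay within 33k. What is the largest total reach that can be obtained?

40

Take 4×K and 3×N: price 31 ≤ 33, reach 4·7 + 3·4 = 40.
K has the best ratio (7/4) and is taken to its limit of 4; remaining capacity is filled optimally with the others.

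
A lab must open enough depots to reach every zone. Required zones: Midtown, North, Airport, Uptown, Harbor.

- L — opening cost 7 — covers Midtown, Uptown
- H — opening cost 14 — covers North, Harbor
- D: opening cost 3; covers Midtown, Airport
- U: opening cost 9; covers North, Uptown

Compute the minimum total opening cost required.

24

Choose L, H, and D: together they cover Midtown, North, Airport, Uptown, Harbor — every zone.
Total opening cost: 7 + 14 + 3 = 24.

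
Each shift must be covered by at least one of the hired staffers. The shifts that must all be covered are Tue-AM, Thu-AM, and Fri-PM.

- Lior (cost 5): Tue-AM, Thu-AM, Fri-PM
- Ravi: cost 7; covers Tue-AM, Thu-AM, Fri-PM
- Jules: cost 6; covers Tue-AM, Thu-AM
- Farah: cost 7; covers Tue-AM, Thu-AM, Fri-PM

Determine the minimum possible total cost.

5

Lior alone covers Tue-AM, Thu-AM, Fri-PM — every shift.
Total cost: 5.
No cover costs less than 5.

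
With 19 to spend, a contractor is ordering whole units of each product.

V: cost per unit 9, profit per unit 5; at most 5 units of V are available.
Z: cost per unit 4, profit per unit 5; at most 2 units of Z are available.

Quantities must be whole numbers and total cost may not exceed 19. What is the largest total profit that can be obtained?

15

This is a bounded integer knapsack.
Take 1×V and 2×Z: cost 17 ≤ 19, profit 1·5 + 2·5 = 15.
Z has the best ratio (5/4) and is taken to its limit of 2; remaining capacity is filled optimally with the others.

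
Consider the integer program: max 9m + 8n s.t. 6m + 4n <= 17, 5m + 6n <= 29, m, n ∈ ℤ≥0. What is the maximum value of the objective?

32

Relaxing integrality, the LP optimum is 34.00 at (m,n) = (0, 4.25), which is not an integer point.
(m,n)=(0,4): 6·0+4·4=16≤17, 5·0+6·4=24≤29, objective 32.
(m,n)=(0,3): 6·0+4·3=12≤17, 5·0+6·3=18≤29, objective 24.
No feasible integer point exceeds 32.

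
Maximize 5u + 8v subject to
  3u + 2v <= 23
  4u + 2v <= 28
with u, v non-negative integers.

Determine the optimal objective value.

88

Relaxing integrality, the LP optimum is 92.00 at (u,v) = (0, 11.5), which is not an integer point.
(u,v)=(0,11): 3·0+2·11=22≤23, 4·0+2·11=22≤28, objective 88.
(u,v)=(1,10): 3·1+2·10=23≤23, 4·1+2·10=24≤28, objective 85.
(u,v)=(0,10): 3·0+2·10=20≤23, 4·0+2·10=20≤28, objective 80.
The best lattice point is (0,11), giving 88.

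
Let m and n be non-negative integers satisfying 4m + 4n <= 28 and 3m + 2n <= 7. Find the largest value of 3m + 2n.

(m,n)=(1,2): 4·1+4·2=12≤28, 3·1+2·2=7≤7, objective 7.
(m,n)=(0,3): 4·0+4·3=12≤28, 3·0+2·3=6≤7, objective 6.
(m,n)=(1,1): 4·1+4·1=8≤28, 3·1+2·1=5≤7, objective 5.
The best lattice point is (1,2), giving 7.

7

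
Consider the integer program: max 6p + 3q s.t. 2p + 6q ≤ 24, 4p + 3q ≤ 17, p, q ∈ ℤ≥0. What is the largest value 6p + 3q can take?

(p,q)=(4,0): 2·4+6·0=8≤24, 4·4+3·0=16≤17, objective 24.
(p,q)=(3,1): 2·3+6·1=12≤24, 4·3+3·1=15≤17, objective 21.
(p,q)=(3,0): 2·3+6·0=6≤24, 4·3+3·0=12≤17, objective 18.
No feasible integer point exceeds 24.

24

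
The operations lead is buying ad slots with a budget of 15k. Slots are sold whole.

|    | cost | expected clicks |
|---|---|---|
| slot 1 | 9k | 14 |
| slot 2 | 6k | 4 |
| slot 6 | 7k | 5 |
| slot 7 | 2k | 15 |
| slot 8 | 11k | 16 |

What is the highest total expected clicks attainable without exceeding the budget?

31

Treat it as a binary knapsack problem.
Allowing fractional choices, the relaxed optimum would be about 34.8, but ad slots are indivisible.
slot 7 + slot 8: cost 2 + 11 = 13 ≤ 15, expected clicks 15 + 16 = 31.
slot 1 + slot 7: cost 9 + 2 = 11 ≤ 15, expected clicks 14 + 15 = 29.
slot 2 + slot 6 + slot 7: cost 6 + 7 + 2 = 15 ≤ 15, expected clicks 4 + 5 + 15 = 24.
Best is slot 7 and slot 8 with total expected clicks 31.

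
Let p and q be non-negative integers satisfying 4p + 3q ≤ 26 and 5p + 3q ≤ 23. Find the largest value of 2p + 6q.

42

Relaxing integrality, the LP optimum is 46.00 at (p,q) = (0, 7.67), which is not an integer point.
(p,q)=(0,7): 4·0+3·7=21≤26, 5·0+3·7=21≤23, objective 42.
(p,q)=(1,6): 4·1+3·6=22≤26, 5·1+3·6=23≤23, objective 38.
(p,q)=(0,6): 4·0+3·6=18≤26, 5·0+3·6=18≤23, objective 36.
The best lattice point is (0,7), giving 42.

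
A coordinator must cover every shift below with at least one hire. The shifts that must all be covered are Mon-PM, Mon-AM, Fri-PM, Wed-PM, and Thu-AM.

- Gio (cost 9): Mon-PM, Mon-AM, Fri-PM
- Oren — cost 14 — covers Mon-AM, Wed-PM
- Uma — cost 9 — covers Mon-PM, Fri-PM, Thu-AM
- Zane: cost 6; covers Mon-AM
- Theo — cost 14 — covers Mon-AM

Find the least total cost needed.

23

This is a weighted set-cover instance.
The greedy cost-per-new-shift heuristic would pick Gio, Uma, and Oren for 32, but a cheaper cover exists.
Choose Oren and Uma: together they cover Mon-PM, Mon-AM, Fri-PM, Wed-PM, Thu-AM — every shift.
Total cost: 14 + 9 = 23.
No cover costs less than 23.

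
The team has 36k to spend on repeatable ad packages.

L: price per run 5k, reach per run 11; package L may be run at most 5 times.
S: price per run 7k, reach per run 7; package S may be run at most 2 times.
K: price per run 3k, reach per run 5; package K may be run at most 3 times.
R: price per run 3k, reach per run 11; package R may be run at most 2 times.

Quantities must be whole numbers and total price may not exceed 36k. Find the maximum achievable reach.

R has the best ratio (11/3); taking only R gives at most 2×11 = 22 (stopped by the supply cap of 2).
Mixing does better — 5×L, 1×K, and 2×R: price 34 ≤ 36, reach 5·11 + 1·5 + 2·11 = 82.

82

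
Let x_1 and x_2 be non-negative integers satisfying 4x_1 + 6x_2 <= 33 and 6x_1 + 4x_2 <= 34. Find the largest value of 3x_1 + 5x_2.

(x_1,x_2)=(2,4) is feasible, giving 26.
(x_1,x_2)=(0,5) is feasible, giving 25.
Maximum is 26 at (x_1,x_2)=(2,4).

26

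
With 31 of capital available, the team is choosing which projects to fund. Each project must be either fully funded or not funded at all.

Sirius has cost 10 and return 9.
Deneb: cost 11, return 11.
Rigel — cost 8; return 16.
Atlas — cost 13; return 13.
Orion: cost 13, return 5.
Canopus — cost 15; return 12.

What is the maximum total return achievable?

38

Treat it as a binary knapsack problem.
Sirius + Deneb + Rigel: cost 10 + 11 + 8 = 29 ≤ 31, return 9 + 11 + 16 = 36.
Sirius + Rigel + Atlas: cost 10 + 8 + 13 = 31 ≤ 31, return 9 + 16 + 13 = 38.
Sirius + Rigel + Orion: cost 10 + 8 + 13 = 31 ≤ 31, return 9 + 16 + 5 = 30.
Best is Sirius, Rigel, and Atlas with total return 38.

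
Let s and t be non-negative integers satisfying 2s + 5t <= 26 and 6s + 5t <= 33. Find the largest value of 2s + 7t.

The continuous relaxation peaks at (0, 5.2) with value 36.40; rounding to a feasible lattice point costs some objective.
(s,t)=(0,5): 2·0+5·5=25≤26, 6·0+5·5=25≤33, objective 35.
(s,t)=(1,4): 2·1+5·4=22≤26, 6·1+5·4=26≤33, objective 30.
No feasible integer point exceeds 35.

35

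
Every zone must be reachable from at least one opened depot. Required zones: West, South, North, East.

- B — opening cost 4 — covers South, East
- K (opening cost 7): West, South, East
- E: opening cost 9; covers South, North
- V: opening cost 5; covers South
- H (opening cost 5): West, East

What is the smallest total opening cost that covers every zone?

The greedy cost-per-new-zone heuristic would pick B, H, and E for 18, but a cheaper cover exists.
Choose E and H: together they cover West, South, North, East — every zone.
Total opening cost: 9 + 5 = 14.
No cover costs less than 14.

14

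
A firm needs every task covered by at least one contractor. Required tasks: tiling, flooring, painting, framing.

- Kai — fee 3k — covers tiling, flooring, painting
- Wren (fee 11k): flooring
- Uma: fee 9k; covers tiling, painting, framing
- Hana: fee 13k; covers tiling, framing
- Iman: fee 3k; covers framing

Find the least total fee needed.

This is an integer covering problem.
Choose Kai and Iman: together they cover tiling, flooring, painting, framing — every task.
Total fee: 3 + 3 = 6.
No cover costs less than 6.

6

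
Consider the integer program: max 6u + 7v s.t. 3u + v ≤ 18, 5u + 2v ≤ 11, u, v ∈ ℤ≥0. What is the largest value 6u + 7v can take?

35

(u,v)=(0,5): 3·0+1·5=5≤18, 5·0+2·5=10≤11, objective 35.
(u,v)=(0,4): 3·0+1·4=4≤18, 5·0+2·4=8≤11, objective 28.
No feasible integer point exceeds 35.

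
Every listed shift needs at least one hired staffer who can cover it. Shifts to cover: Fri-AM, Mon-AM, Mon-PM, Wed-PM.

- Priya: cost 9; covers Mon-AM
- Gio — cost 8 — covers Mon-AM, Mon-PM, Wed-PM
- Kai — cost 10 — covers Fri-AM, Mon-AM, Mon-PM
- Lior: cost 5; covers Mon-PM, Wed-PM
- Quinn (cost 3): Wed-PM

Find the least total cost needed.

13

This is a weighted set-cover instance.
The greedy cost-per-new-shift heuristic would pick Lior and Kai for 15, but a cheaper cover exists.
Choose Kai and Quinn: together they cover Fri-AM, Mon-AM, Mon-PM, Wed-PM — every shift.
Total cost: 10 + 3 = 13.
No cover costs less than 13.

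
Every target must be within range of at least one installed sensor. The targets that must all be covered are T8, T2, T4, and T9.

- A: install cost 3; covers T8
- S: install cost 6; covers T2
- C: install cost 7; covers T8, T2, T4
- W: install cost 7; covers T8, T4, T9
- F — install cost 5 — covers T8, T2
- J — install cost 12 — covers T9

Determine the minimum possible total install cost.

12

The greedy cost-per-new-target heuristic would pick C and W for 14, but a cheaper cover exists.
Choose W and F: together they cover T8, T2, T4, T9 — every target.
Total install cost: 7 + 5 = 12.
No cover costs less than 12.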